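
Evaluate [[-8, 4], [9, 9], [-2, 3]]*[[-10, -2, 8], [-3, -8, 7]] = [[68, -16, -36], [-117, -90, 135], [11, -20, 5]]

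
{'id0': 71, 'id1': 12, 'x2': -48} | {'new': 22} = {'id0': 71, 'id1': 12, 'x2': -48, 'new': 22}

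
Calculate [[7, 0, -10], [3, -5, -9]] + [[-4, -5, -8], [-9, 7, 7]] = [[3, -5, -18], [-6, 2, -2]]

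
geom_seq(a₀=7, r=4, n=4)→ a_0 = 7*4^0 = 7
a_1 = 7*4^1 = 28
a_2 = 7*4^2 = 112
...
= [7, 28, 112, 448]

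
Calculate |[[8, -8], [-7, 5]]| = (8)*(5) - (-8)*(-7)
= -16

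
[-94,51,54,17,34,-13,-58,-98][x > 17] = [51, 54, 34]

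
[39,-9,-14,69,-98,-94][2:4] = [-14, 69]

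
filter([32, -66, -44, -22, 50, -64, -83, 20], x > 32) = keep x where x > 32: 32✗, -66✗, -44✗, -22✗, 50✓, -64✗, -83✗, 20✗
= [50]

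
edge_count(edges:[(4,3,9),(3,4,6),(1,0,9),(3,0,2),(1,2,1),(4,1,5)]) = 6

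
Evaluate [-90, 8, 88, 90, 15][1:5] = [8, 88, 90, 15]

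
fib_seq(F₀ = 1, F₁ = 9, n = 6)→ F_2 = F_1 + F_0 = 10
F_3 = F_2 + F_1 = 19
F_4 = F_3 + F_2 = 29
...
= [1, 9, 10, 19, 29, 48]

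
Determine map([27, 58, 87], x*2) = 27*2=54, 58*2=116, 87*2=174
= [54, 116, 174]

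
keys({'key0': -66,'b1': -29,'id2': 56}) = ['key0', 'b1', 'id2']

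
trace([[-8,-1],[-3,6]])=diagonal: (-8) + 6
= -2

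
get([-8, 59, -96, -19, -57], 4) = -57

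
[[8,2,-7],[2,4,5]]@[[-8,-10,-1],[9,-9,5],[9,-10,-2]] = [[-109, -28, 16], [65, -106, 8]]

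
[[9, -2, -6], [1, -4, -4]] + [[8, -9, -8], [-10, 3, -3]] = [[17, -11, -14], [-9, -1, -7]]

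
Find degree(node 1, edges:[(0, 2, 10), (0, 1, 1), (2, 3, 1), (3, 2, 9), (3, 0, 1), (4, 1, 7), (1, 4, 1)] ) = incident: (0,1), (4,1), (1,4)
= 3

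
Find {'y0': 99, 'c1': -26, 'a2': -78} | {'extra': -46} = {'y0': 99, 'c1': -26, 'a2': -78, 'extra': -46}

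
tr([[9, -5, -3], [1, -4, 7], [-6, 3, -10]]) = -5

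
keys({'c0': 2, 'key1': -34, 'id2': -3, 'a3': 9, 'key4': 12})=['c0', 'key1', 'id2', 'a3', 'key4']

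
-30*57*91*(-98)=15249780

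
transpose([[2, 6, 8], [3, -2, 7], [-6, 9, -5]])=[[2, 3, -6], [6, -2, 9], [8, 7, -5]]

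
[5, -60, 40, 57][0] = 5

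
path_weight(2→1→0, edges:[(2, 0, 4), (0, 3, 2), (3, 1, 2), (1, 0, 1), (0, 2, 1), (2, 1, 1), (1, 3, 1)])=w(2→1)=1 + w(1→0)=1
= 2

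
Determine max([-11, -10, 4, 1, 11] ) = 11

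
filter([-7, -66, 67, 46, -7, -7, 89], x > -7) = keep x where x > -7: -7✗, -66✗, 67✓, 46✓, -7✗, -7✗, 89✓
= [67, 46, 89]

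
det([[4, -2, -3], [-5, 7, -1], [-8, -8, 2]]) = (1)*(4)*det([[7, -1], [-8, 2]]) + (-1)*(-2)*det([[-5, -1], [-8, 2]]) + (1)*(-3)*det([[-5, 7], [-8, -8]])
= 24 + -36 + -288
= -300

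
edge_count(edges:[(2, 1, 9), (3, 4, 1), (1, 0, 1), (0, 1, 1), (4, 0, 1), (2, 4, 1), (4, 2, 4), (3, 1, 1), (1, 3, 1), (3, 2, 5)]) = 10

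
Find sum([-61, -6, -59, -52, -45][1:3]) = -65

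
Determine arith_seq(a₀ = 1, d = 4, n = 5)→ [1, 5, 9, 13, 17]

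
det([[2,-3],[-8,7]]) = -10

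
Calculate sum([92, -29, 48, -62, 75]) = 124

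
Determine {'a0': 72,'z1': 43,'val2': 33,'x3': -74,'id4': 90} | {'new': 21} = {'a0': 72, 'z1': 43, 'val2': 33, 'x3': -74, 'id4': 90, 'new': 21}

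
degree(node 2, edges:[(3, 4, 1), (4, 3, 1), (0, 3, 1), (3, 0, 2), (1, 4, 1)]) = 0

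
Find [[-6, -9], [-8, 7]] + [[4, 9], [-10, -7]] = [[-2, 0], [-18, 0]]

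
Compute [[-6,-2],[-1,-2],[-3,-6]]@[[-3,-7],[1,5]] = [[16, 32], [1, -3], [3, -9]]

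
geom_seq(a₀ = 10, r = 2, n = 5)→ a_0 = 10*2^0 = 10
a_1 = 10*2^1 = 20
a_2 = 10*2^2 = 40
...
= [10, 20, 40, 80, 160]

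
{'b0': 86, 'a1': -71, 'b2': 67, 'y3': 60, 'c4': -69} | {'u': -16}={'b0': 86, 'a1': -71, 'b2': 67, 'y3': 60, 'c4': -69, 'u': -16}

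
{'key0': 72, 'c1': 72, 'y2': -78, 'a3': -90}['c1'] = 72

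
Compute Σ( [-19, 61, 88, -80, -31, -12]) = (-19) + 61 + 88 + (-80) + (-31) + (-12)
= 7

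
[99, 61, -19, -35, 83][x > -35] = [99, 61, -19, 83]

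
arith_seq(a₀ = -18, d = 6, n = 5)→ a_0 = -18 + 0*6 = -18
a_1 = -18 + 1*6 = -12
a_2 = -18 + 2*6 = -6
...
= [-18, -12, -6, 0, 6]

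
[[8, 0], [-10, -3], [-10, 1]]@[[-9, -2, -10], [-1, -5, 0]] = C[0][0] = (8)*(-9) + (0)*(-1) = -72
C[0][1] = (8)*(-2) + (0)*(-5) = -16
C[0][2] = (8)*(-10) + (0)*(0) = -80
C[1][0] = (-10)*(-9) + (-3)*(-1) = 93
C[1][1] = (-10)*(-2) + (-3)*(-5) = 35
C[1][2] = (-10)*(-10) + (-3)*(0) = 100
... (3 more cells)
= [[-72, -16, -80], [93, 35, 100], [89, 15, 100]]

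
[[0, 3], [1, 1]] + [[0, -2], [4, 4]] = [[0, 1], [5, 5]]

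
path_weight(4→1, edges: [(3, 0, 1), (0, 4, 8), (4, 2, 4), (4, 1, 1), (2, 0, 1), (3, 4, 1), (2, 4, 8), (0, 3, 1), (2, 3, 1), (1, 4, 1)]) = w(4→1)=1
= 1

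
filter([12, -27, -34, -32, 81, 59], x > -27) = keep x where x > -27: 12✓, -27✗, -34✗, -32✗, 81✓, 59✓
= [12, 81, 59]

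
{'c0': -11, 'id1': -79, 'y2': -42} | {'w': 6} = {'c0': -11, 'id1': -79, 'y2': -42, 'w': 6}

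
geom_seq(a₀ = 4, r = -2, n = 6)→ a_0 = 4*(-2)^0 = 4
a_1 = 4*(-2)^1 = -8
a_2 = 4*(-2)^2 = 16
...
= [4, -8, 16, -32, 64, -128]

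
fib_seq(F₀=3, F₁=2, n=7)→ F_2 = F_1 + F_0 = 5
F_3 = F_2 + F_1 = 7
F_4 = F_3 + F_2 = 12
...
= [3, 2, 5, 7, 12, 19, 31]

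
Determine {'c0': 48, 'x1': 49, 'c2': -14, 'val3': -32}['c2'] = -14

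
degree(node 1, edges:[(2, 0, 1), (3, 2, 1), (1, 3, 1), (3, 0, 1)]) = 1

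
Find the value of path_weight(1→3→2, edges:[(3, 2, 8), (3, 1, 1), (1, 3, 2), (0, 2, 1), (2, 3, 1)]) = 10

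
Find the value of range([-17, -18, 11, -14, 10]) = 29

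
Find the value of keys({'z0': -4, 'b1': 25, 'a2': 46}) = ['z0', 'b1', 'a2']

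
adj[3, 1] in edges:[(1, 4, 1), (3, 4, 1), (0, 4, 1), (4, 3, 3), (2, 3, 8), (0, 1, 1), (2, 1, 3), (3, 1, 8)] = 8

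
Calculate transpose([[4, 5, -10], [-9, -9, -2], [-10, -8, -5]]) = [[4, -9, -10], [5, -9, -8], [-10, -2, -5]]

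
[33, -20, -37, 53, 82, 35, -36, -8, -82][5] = 35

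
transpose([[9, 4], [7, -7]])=[[9, 7], [4, -7]]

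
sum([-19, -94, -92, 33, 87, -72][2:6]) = slice → [-92, 33, 87, -72]
(-92) + 33 + 87 + (-72)
= -44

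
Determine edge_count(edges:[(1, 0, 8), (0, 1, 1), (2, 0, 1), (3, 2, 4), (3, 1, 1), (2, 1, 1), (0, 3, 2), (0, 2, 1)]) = 8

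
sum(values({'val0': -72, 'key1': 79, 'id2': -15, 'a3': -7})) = -15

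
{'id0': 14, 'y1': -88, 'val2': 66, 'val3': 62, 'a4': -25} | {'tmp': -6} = {'id0': 14, 'y1': -88, 'val2': 66, 'val3': 62, 'a4': -25, 'tmp': -6}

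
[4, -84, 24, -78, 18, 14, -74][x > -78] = [4, 24, 18, 14, -74]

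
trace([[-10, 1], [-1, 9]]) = diagonal: (-10) + 9
= -1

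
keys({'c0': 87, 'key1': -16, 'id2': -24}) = ['c0', 'key1', 'id2']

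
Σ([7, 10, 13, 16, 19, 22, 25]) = 7 + 10 + 13 + 16 + 19 + 22 + 25
= 112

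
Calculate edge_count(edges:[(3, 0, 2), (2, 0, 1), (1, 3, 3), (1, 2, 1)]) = 4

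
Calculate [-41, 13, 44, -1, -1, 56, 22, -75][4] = -1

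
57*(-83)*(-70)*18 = 5961060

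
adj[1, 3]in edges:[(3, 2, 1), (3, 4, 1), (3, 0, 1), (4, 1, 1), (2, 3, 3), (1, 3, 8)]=8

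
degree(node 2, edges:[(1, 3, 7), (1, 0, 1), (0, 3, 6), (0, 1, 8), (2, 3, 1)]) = 1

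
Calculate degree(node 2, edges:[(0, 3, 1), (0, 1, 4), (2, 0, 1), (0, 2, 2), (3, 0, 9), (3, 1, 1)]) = 2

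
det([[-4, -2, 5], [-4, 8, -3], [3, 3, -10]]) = (1)*(-4)*det([[8, -3], [3, -10]]) + (-1)*(-2)*det([[-4, -3], [3, -10]]) + (1)*(5)*det([[-4, 8], [3, 3]])
= 284 + 98 + -180
= 202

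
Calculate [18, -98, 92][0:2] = [18, -98]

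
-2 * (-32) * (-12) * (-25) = 19200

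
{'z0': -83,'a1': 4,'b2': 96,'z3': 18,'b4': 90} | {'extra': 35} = {'z0': -83, 'a1': 4, 'b2': 96, 'z3': 18, 'b4': 90, 'extra': 35}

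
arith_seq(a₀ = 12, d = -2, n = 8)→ a_0 = 12 + 0*-2 = 12
a_1 = 12 + 1*-2 = 10
a_2 = 12 + 2*-2 = 8
...
= [12, 10, 8, 6, 4, 2, 0, -2]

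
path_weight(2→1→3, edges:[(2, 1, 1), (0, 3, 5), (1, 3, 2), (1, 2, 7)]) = w(2→1)=1 + w(1→3)=2
= 3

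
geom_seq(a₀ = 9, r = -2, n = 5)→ a_0 = 9*(-2)^0 = 9
a_1 = 9*(-2)^1 = -18
a_2 = 9*(-2)^2 = 36
...
= [9, -18, 36, -72, 144]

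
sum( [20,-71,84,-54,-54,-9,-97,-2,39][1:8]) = -203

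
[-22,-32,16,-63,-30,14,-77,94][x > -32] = [-22, 16, -30, 14, 94]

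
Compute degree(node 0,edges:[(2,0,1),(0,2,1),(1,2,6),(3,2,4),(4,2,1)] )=2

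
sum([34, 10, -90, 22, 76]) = 52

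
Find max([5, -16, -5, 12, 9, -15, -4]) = 12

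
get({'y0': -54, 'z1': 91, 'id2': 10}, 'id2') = 10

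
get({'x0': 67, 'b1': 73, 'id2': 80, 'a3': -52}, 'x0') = 67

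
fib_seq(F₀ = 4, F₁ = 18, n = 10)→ [4, 18, 22, 40, 62, 102, 164, 266, 430, 696]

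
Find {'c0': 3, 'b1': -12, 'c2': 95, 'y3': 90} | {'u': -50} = {'c0': 3, 'b1': -12, 'c2': 95, 'y3': 90, 'u': -50}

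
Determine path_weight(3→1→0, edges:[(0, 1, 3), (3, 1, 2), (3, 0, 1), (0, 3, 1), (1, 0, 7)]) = 9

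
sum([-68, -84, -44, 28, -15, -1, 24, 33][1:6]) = slice → [-84, -44, 28, -15, -1]
(-84) + (-44) + 28 + (-15) + (-1)
= -116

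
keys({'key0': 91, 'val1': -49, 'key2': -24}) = ['key0', 'val1', 'key2']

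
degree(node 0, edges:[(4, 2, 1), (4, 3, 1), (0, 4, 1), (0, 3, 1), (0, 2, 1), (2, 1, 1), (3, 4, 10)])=incident: (0,4), (0,3), (0,2)
= 3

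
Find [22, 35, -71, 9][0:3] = [22, 35, -71]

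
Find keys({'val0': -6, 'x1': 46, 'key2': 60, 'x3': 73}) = ['val0', 'x1', 'key2', 'x3']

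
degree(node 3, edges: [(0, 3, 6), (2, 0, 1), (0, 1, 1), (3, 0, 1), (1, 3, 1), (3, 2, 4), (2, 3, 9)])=incident: (0,3), (3,0), (1,3), (3,2), (2,3)
= 5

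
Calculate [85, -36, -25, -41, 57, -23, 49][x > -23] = keep x where x > -23: 85✓, -36✗, -25✗, -41✗, 57✓, -23✗, 49✓
= [85, 57, 49]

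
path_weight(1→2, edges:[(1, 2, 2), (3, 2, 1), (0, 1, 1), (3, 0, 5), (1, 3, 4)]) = 2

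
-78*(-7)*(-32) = -17472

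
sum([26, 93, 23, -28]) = 114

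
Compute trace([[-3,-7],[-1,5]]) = 2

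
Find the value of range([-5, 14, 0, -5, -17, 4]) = 31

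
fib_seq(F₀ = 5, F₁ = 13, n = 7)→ F_2 = F_1 + F_0 = 18
F_3 = F_2 + F_1 = 31
F_4 = F_3 + F_2 = 49
...
= [5, 13, 18, 31, 49, 80, 129]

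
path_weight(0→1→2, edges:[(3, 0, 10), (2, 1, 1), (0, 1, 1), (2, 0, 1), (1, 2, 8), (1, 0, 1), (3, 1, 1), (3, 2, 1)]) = w(0→1)=1 + w(1→2)=8
= 9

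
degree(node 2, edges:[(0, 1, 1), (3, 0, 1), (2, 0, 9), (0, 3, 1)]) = incident: (2,0)
= 1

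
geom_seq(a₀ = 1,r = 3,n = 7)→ [1, 3, 9, 27, 81, 243, 729]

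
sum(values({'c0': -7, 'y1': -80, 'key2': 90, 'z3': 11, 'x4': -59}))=(-7) + (-80) + 90 + 11 + (-59)
= -45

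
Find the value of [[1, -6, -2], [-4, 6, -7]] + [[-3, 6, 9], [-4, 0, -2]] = [[-2, 0, 7], [-8, 6, -9]]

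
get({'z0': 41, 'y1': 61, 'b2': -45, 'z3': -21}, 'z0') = 41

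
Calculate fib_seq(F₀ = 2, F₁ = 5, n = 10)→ F_2 = F_1 + F_0 = 7
F_3 = F_2 + F_1 = 12
F_4 = F_3 + F_2 = 19
...
= [2, 5, 7, 12, 19, 31, 50, 81, 131, 212]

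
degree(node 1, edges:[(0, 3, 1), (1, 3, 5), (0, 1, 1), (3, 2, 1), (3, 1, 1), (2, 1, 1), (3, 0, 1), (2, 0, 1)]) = 4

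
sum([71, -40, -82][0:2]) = slice → [71, -40]
71 + (-40)
= 31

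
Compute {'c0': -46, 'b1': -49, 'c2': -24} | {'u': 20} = {'c0': -46, 'b1': -49, 'c2': -24, 'u': 20}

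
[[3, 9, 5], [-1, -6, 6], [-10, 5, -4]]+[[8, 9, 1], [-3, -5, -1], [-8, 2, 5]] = [[11, 18, 6], [-4, -11, 5], [-18, 7, 1]]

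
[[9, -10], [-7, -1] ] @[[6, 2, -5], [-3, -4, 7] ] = C[0][0] = (9)*(6) + (-10)*(-3) = 84
C[0][1] = (9)*(2) + (-10)*(-4) = 58
C[0][2] = (9)*(-5) + (-10)*(7) = -115
C[1][0] = (-7)*(6) + (-1)*(-3) = -39
C[1][1] = (-7)*(2) + (-1)*(-4) = -10
C[1][2] = (-7)*(-5) + (-1)*(7) = 28
= [[84, 58, -115], [-39, -10, 28]]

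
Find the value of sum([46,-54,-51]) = -59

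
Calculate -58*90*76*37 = -14678640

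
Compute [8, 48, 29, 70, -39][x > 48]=keep x where x > 48: 8✗, 48✗, 29✗, 70✓, -39✗
= [70]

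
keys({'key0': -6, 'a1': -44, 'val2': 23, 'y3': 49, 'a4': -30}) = ['key0', 'a1', 'val2', 'y3', 'a4']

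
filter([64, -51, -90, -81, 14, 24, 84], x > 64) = [84]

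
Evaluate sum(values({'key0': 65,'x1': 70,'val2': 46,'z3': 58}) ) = 239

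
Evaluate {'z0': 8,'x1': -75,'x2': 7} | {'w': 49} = {'z0': 8, 'x1': -75, 'x2': 7, 'w': 49}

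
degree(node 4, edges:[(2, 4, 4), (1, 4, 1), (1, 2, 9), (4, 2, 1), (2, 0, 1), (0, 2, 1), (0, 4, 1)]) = 4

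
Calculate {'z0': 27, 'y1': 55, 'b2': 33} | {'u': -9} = {'z0': 27, 'y1': 55, 'b2': 33, 'u': -9}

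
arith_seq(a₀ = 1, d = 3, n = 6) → a_0 = 1 + 0*3 = 1
a_1 = 1 + 1*3 = 4
a_2 = 1 + 2*3 = 7
...
= [1, 4, 7, 10, 13, 16]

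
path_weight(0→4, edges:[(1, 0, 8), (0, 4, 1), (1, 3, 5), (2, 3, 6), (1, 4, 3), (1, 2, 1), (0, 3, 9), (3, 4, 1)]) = w(0→4)=1
= 1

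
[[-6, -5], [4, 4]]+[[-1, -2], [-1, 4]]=[[-7, -7], [3, 8]]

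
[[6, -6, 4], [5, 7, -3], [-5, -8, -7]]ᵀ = [[6, 5, -5], [-6, 7, -8], [4, -3, -7]]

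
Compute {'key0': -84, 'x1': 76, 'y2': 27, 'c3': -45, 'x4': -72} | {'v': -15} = {'key0': -84, 'x1': 76, 'y2': 27, 'c3': -45, 'x4': -72, 'v': -15}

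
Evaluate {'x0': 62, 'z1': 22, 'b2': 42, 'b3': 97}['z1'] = 22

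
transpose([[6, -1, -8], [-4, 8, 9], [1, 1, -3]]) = [[6, -4, 1], [-1, 8, 1], [-8, 9, -3]]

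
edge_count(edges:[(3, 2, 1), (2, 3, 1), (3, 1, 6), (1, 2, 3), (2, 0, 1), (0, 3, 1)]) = 6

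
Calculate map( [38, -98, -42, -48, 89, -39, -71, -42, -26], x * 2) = 38*2=76, -98*2=-196, -42*2=-84, -48*2=-96, 89*2=178, -39*2=-78, -71*2=-142, -42*2=-84, -26*2=-52
= [76, -196, -84, -96, 178, -78, -142, -84, -52]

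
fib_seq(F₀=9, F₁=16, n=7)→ [9, 16, 25, 41, 66, 107, 173]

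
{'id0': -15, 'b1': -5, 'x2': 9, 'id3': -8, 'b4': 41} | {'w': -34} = {'id0': -15, 'b1': -5, 'x2': 9, 'id3': -8, 'b4': 41, 'w': -34}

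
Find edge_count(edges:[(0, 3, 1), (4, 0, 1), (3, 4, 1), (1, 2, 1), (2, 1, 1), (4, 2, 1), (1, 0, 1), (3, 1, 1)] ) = 8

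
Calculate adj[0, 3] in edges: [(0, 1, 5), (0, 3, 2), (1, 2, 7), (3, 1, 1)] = 2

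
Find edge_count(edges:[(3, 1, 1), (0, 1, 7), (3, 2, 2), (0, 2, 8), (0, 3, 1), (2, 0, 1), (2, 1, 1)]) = 7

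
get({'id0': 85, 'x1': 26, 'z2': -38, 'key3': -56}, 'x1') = 26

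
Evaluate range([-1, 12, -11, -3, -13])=25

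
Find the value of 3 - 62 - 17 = -76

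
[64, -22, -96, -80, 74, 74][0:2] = [64, -22]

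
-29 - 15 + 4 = -40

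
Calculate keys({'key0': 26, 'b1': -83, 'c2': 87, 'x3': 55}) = ['key0', 'b1', 'c2', 'x3']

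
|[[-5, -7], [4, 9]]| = -17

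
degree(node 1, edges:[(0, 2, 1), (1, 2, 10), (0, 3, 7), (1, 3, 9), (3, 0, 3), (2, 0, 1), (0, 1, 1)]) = incident: (1,2), (1,3), (0,1)
= 3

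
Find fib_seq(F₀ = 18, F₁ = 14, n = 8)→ [18, 14, 32, 46, 78, 124, 202, 326]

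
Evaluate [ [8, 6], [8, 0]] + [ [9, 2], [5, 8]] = [[17, 8], [13, 8]]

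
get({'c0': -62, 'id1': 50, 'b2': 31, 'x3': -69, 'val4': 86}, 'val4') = 86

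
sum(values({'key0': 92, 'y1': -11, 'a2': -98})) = -17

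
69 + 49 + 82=200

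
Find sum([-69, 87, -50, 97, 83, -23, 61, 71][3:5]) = slice → [97, 83]
97 + 83
= 180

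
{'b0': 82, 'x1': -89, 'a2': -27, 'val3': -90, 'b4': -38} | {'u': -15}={'b0': 82, 'x1': -89, 'a2': -27, 'val3': -90, 'b4': -38, 'u': -15}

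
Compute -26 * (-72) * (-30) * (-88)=4942080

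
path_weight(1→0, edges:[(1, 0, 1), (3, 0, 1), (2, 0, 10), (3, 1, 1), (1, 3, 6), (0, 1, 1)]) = 1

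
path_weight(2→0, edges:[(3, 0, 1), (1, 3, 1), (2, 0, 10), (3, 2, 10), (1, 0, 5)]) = w(2→0)=10
= 10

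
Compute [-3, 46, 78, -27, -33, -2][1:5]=[46, 78, -27, -33]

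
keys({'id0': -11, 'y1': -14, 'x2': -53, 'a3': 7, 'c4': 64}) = ['id0', 'y1', 'x2', 'a3', 'c4']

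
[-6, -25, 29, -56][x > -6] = [29]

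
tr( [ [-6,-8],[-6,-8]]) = diagonal: (-6) + (-8)
= -14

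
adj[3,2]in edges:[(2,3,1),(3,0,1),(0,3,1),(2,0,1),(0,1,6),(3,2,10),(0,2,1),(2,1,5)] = 10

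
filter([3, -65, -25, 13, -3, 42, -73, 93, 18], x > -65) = keep x where x > -65: 3✓, -65✗, -25✓, 13✓, -3✓, 42✓, -73✗, 93✓, 18✓
= [3, -25, 13, -3, 42, 93, 18]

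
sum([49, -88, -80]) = -119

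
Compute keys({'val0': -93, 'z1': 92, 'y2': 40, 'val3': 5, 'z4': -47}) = ['val0', 'z1', 'y2', 'val3', 'z4']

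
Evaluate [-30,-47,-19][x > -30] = keep x where x > -30: -30✗, -47✗, -19✓
= [-19]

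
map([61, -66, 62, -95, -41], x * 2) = 61*2=122, -66*2=-132, 62*2=124, -95*2=-190, -41*2=-82
= [122, -132, 124, -190, -82]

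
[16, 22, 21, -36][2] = 21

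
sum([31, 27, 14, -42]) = 30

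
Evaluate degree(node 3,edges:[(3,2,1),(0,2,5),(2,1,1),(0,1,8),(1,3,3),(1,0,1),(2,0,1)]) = incident: (3,2), (1,3)
= 2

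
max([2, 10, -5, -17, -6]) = 10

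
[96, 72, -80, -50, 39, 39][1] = 72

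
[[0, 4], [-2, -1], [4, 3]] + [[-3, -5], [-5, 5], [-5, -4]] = [[-3, -1], [-7, 4], [-1, -1]]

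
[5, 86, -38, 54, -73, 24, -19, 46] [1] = 86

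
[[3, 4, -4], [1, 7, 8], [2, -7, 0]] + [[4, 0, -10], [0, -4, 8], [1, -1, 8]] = [[7, 4, -14], [1, 3, 16], [3, -8, 8]]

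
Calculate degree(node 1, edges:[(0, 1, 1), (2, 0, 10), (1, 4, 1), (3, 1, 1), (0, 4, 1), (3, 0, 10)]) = incident: (0,1), (1,4), (3,1)
= 3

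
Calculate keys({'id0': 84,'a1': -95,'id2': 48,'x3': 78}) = ['id0', 'a1', 'id2', 'x3']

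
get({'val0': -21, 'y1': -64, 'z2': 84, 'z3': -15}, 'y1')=-64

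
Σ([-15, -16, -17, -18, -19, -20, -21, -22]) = -148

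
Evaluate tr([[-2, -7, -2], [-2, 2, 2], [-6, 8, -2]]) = -2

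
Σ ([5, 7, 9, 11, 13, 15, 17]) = 77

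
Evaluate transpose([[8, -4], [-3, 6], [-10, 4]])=[[8, -3, -10], [-4, 6, 4]]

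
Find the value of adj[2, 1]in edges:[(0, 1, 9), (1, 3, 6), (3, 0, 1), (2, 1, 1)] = 1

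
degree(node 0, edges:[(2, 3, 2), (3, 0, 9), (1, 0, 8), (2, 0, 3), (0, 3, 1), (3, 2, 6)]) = 4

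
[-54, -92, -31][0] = -54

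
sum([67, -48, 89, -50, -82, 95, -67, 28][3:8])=slice → [-50, -82, 95, -67, 28]
(-50) + (-82) + 95 + (-67) + 28
= -76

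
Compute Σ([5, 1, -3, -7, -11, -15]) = -30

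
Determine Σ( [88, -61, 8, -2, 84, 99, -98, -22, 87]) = 183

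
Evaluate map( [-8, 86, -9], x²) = [64, 7396, 81]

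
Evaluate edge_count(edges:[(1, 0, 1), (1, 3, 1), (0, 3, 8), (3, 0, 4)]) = 4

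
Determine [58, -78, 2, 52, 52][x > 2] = [58, 52, 52]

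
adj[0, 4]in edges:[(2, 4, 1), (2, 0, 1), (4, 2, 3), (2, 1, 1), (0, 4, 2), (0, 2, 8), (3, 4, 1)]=2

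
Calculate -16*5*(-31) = 2480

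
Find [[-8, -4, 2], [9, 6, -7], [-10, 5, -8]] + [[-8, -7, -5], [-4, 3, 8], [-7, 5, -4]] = [[-16, -11, -3], [5, 9, 1], [-17, 10, -12]]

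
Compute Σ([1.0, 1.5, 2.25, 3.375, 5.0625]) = 13.1875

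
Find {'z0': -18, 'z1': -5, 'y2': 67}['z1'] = -5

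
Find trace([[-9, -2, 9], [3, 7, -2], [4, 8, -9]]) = -11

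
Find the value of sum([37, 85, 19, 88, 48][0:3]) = 141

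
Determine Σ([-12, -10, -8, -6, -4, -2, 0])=-42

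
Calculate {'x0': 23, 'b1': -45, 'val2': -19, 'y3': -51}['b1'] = -45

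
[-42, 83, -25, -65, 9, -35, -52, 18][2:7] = [-25, -65, 9, -35, -52]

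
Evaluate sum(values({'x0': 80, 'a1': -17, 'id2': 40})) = 80 + (-17) + 40
= 103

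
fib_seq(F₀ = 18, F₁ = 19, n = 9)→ F_2 = F_1 + F_0 = 37
F_3 = F_2 + F_1 = 56
F_4 = F_3 + F_2 = 93
...
= [18, 19, 37, 56, 93, 149, 242, 391, 633]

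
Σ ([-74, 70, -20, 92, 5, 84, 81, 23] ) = 261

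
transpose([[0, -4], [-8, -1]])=[[0, -8], [-4, -1]]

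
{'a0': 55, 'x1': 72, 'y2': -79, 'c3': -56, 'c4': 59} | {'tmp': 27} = {'a0': 55, 'x1': 72, 'y2': -79, 'c3': -56, 'c4': 59, 'tmp': 27}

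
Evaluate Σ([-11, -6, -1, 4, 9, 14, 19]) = 28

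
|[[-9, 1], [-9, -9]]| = 90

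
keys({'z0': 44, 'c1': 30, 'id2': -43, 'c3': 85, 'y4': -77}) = ['z0', 'c1', 'id2', 'c3', 'y4']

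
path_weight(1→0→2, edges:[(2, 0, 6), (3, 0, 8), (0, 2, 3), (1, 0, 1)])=w(1→0)=1 + w(0→2)=3
= 4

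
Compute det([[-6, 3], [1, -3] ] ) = (-6)*(-3) - (3)*(1)
= 15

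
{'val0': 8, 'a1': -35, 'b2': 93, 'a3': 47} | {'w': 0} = {'val0': 8, 'a1': -35, 'b2': 93, 'a3': 47, 'w': 0}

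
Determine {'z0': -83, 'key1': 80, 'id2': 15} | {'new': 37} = {'z0': -83, 'key1': 80, 'id2': 15, 'new': 37}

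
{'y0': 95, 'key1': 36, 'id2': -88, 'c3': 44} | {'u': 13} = {'y0': 95, 'key1': 36, 'id2': -88, 'c3': 44, 'u': 13}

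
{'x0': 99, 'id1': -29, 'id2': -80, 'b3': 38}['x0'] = 99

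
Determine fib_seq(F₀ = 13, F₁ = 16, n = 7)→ F_2 = F_1 + F_0 = 29
F_3 = F_2 + F_1 = 45
F_4 = F_3 + F_2 = 74
...
= [13, 16, 29, 45, 74, 119, 193]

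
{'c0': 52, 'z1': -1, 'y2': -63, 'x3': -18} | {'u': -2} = {'c0': 52, 'z1': -1, 'y2': -63, 'x3': -18, 'u': -2}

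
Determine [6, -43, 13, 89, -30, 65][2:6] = [13, 89, -30, 65]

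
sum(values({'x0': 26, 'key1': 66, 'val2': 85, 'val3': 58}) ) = 235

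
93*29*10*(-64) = -1726080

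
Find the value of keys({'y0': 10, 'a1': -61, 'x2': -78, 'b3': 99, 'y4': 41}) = ['y0', 'a1', 'x2', 'b3', 'y4']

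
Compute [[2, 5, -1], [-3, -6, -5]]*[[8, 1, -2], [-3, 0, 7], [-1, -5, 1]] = C[0][0] = (2)*(8) + (5)*(-3) + (-1)*(-1) = 2
C[0][1] = (2)*(1) + (5)*(0) + (-1)*(-5) = 7
C[0][2] = (2)*(-2) + (5)*(7) + (-1)*(1) = 30
C[1][0] = (-3)*(8) + (-6)*(-3) + (-5)*(-1) = -1
C[1][1] = (-3)*(1) + (-6)*(0) + (-5)*(-5) = 22
C[1][2] = (-3)*(-2) + (-6)*(7) + (-5)*(1) = -41
= [[2, 7, 30], [-1, 22, -41]]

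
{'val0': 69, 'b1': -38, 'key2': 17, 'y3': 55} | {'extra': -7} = {'val0': 69, 'b1': -38, 'key2': 17, 'y3': 55, 'extra': -7}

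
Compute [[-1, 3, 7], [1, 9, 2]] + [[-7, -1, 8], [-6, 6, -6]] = [[-8, 2, 15], [-5, 15, -4]]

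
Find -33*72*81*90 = -17321040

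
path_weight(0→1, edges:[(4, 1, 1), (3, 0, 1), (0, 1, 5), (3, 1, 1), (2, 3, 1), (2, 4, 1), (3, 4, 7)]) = w(0→1)=5
= 5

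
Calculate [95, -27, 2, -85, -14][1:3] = [-27, 2]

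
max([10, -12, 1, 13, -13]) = 13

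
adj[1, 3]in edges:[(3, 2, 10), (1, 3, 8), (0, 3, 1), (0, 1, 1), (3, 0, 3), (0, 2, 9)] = 8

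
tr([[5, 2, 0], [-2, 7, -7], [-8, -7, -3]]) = 9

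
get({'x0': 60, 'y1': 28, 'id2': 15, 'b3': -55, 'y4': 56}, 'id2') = 15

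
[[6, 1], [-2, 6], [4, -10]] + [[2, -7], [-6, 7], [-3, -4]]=[[8, -6], [-8, 13], [1, -14]]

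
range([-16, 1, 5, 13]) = 29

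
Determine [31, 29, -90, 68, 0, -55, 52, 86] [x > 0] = keep x where x > 0: 31✓, 29✓, -90✗, 68✓, 0✗, -55✗, 52✓, 86✓
= [31, 29, 68, 52, 86]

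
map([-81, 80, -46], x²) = (-81)²=6561, (80)²=6400, (-46)²=2116
= [6561, 6400, 2116]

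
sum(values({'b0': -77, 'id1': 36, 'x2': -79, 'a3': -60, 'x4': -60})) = (-77) + 36 + (-79) + (-60) + (-60)
= -240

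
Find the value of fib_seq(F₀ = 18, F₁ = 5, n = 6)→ F_2 = F_1 + F_0 = 23
F_3 = F_2 + F_1 = 28
F_4 = F_3 + F_2 = 51
...
= [18, 5, 23, 28, 51, 79]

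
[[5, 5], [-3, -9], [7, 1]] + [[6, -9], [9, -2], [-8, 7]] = [[11, -4], [6, -11], [-1, 8]]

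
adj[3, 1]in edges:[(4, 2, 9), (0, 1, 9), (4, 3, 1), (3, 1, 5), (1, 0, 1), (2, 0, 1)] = 5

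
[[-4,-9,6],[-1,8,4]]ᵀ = [[-4, -1], [-9, 8], [6, 4]]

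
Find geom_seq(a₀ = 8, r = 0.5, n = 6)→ a_0 = 8*0.5^0 = 8.0
a_1 = 8*0.5^1 = 4.0
a_2 = 8*0.5^2 = 2.0
...
= [8.0, 4.0, 2.0, 1.0, 0.5, 0.25]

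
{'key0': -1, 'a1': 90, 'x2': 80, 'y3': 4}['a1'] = 90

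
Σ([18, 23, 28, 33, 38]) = 18 + 23 + 28 + 33 + 38
= 140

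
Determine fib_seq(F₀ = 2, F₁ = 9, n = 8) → [2, 9, 11, 20, 31, 51, 82, 133]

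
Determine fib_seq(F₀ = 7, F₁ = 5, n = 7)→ [7, 5, 12, 17, 29, 46, 75]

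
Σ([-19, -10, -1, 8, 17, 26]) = 21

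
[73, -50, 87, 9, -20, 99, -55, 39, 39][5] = 99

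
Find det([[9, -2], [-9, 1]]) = -9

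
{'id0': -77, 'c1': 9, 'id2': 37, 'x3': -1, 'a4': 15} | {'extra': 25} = {'id0': -77, 'c1': 9, 'id2': 37, 'x3': -1, 'a4': 15, 'extra': 25}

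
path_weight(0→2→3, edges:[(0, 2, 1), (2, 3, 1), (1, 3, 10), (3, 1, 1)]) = 2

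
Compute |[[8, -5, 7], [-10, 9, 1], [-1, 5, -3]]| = -388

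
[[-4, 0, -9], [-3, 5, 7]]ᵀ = [[-4, -3], [0, 5], [-9, 7]]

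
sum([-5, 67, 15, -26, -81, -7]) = (-5) + 67 + 15 + (-26) + (-81) + (-7)
= -37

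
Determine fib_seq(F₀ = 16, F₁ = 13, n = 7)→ [16, 13, 29, 42, 71, 113, 184]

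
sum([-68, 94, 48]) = (-68) + 94 + 48
= 74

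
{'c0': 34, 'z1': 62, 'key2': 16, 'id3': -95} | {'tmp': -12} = {'c0': 34, 'z1': 62, 'key2': 16, 'id3': -95, 'tmp': -12}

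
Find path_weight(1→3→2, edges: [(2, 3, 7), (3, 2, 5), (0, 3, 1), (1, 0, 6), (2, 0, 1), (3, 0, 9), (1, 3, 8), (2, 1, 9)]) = w(1→3)=8 + w(3→2)=5
= 13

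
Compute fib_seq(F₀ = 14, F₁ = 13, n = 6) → [14, 13, 27, 40, 67, 107]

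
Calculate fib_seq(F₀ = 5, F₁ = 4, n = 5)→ [5, 4, 9, 13, 22]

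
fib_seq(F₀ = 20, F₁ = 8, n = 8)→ F_2 = F_1 + F_0 = 28
F_3 = F_2 + F_1 = 36
F_4 = F_3 + F_2 = 64
...
= [20, 8, 28, 36, 64, 100, 164, 264]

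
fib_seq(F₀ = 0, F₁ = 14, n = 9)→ F_2 = F_1 + F_0 = 14
F_3 = F_2 + F_1 = 28
F_4 = F_3 + F_2 = 42
...
= [0, 14, 14, 28, 42, 70, 112, 182, 294]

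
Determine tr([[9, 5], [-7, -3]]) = 6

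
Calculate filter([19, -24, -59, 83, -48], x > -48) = keep x where x > -48: 19✓, -24✓, -59✗, 83✓, -48✗
= [19, -24, 83]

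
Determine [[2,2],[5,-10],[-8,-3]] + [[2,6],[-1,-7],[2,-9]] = [[4, 8], [4, -17], [-6, -12]]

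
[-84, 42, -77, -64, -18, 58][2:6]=[-77, -64, -18, 58]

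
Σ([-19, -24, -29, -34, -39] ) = (-19) + (-24) + (-29) + (-34) + (-39)
= -145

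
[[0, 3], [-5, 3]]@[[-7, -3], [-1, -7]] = C[0][0] = (0)*(-7) + (3)*(-1) = -3
C[0][1] = (0)*(-3) + (3)*(-7) = -21
C[1][0] = (-5)*(-7) + (3)*(-1) = 32
C[1][1] = (-5)*(-3) + (3)*(-7) = -6
= [[-3, -21], [32, -6]]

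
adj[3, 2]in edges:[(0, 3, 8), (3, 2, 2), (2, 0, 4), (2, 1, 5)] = 2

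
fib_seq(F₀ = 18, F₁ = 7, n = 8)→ [18, 7, 25, 32, 57, 89, 146, 235]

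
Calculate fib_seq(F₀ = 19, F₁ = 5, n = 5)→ F_2 = F_1 + F_0 = 24
F_3 = F_2 + F_1 = 29
F_4 = F_3 + F_2 = 53
= [19, 5, 24, 29, 53]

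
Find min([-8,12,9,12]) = -8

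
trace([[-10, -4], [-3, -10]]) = -20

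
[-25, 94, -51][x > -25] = keep x where x > -25: -25✗, 94✓, -51✗
= [94]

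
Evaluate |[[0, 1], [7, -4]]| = -7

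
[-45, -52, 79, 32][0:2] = [-45, -52]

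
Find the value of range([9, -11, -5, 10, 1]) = 21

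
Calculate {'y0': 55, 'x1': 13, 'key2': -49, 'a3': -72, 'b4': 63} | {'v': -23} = {'y0': 55, 'x1': 13, 'key2': -49, 'a3': -72, 'b4': 63, 'v': -23}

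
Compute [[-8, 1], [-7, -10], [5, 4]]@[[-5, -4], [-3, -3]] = [[37, 29], [65, 58], [-37, -32]]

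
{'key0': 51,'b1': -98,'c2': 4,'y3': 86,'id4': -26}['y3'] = 86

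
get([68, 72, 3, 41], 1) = 72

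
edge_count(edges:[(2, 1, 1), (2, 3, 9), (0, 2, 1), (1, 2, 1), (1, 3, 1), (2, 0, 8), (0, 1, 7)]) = 7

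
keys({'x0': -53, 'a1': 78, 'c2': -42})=['x0', 'a1', 'c2']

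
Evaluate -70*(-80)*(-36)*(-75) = 15120000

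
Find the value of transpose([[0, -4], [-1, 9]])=[[0, -1], [-4, 9]]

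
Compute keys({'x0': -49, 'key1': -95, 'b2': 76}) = ['x0', 'key1', 'b2']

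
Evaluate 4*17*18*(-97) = -118728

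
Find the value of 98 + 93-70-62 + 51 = 110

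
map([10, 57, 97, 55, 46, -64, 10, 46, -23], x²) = [100, 3249, 9409, 3025, 2116, 4096, 100, 2116, 529]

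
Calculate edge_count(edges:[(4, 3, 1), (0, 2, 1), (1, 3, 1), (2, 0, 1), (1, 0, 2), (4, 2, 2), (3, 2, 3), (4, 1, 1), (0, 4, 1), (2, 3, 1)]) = 10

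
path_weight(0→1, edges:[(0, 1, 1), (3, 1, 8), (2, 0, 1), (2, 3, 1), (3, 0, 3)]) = 1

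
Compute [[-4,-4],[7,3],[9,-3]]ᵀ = [[-4, 7, 9], [-4, 3, -3]]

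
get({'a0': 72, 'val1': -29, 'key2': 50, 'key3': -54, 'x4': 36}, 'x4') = 36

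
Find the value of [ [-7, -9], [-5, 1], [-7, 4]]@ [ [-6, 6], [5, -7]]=[[-3, 21], [35, -37], [62, -70]]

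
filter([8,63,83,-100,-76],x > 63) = keep x where x > 63: 8✗, 63✗, 83✓, -100✗, -76✗
= [83]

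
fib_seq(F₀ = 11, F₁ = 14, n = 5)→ [11, 14, 25, 39, 64]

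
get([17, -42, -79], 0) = 17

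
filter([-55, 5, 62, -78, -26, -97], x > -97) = [-55, 5, 62, -78, -26]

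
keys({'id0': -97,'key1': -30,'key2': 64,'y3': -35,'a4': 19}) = ['id0', 'key1', 'key2', 'y3', 'a4']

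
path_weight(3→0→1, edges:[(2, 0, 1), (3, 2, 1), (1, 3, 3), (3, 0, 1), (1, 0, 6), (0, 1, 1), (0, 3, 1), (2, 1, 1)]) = 2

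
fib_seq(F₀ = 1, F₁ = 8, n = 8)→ [1, 8, 9, 17, 26, 43, 69, 112]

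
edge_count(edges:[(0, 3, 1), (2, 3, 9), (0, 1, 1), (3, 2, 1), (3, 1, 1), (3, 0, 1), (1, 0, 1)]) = 7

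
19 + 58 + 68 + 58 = 203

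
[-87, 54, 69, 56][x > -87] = keep x where x > -87: -87✗, 54✓, 69✓, 56✓
= [54, 69, 56]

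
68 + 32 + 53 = 153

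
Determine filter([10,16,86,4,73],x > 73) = keep x where x > 73: 10✗, 16✗, 86✓, 4✗, 73✗
= [86]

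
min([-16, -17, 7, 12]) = -17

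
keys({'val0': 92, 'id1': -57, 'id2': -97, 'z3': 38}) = ['val0', 'id1', 'id2', 'z3']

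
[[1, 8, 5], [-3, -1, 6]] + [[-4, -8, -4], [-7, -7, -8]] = [[-3, 0, 1], [-10, -8, -2]]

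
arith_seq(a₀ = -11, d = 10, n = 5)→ [-11, -1, 9, 19, 29]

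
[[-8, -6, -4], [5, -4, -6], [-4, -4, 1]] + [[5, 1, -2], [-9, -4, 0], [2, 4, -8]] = [[-3, -5, -6], [-4, -8, -6], [-2, 0, -7]]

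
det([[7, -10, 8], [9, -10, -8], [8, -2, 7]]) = (1)*(7)*det([[-10, -8], [-2, 7]]) + (-1)*(-10)*det([[9, -8], [8, 7]]) + (1)*(8)*det([[9, -10], [8, -2]])
= -602 + 1270 + 496
= 1164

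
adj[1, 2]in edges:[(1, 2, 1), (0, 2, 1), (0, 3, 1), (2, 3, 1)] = 1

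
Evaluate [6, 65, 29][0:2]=[6, 65]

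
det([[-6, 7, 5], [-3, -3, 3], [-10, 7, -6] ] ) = (1)*(-6)*det([[-3, 3], [7, -6]]) + (-1)*(7)*det([[-3, 3], [-10, -6]]) + (1)*(5)*det([[-3, -3], [-10, 7]])
= 18 + -336 + -255
= -573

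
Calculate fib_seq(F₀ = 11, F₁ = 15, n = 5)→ [11, 15, 26, 41, 67]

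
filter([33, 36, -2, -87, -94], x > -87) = keep x where x > -87: 33✓, 36✓, -2✓, -87✗, -94✗
= [33, 36, -2]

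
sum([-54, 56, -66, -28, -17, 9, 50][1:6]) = slice → [56, -66, -28, -17, 9]
56 + (-66) + (-28) + (-17) + 9
= -46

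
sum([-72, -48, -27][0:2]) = -120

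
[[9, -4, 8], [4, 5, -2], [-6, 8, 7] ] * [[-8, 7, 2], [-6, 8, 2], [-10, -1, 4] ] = [[-128, 23, 42], [-42, 70, 10], [-70, 15, 32]]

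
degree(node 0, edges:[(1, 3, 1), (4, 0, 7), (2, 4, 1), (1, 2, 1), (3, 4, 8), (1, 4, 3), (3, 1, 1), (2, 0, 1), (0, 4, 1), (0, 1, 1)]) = incident: (4,0), (2,0), (0,4), (0,1)
= 4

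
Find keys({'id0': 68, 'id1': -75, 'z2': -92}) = ['id0', 'id1', 'z2']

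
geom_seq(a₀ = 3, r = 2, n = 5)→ [3, 6, 12, 24, 48]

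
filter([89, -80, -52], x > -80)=keep x where x > -80: 89✓, -80✗, -52✓
= [89, -52]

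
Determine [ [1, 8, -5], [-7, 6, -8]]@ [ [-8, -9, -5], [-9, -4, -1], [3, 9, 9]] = C[0][0] = (1)*(-8) + (8)*(-9) + (-5)*(3) = -95
C[0][1] = (1)*(-9) + (8)*(-4) + (-5)*(9) = -86
C[0][2] = (1)*(-5) + (8)*(-1) + (-5)*(9) = -58
C[1][0] = (-7)*(-8) + (6)*(-9) + (-8)*(3) = -22
C[1][1] = (-7)*(-9) + (6)*(-4) + (-8)*(9) = -33
C[1][2] = (-7)*(-5) + (6)*(-1) + (-8)*(9) = -43
= [[-95, -86, -58], [-22, -33, -43]]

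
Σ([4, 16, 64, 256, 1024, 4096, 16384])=4 + 16 + 64 + 256 + 1024 + 4096 + 16384
= 21844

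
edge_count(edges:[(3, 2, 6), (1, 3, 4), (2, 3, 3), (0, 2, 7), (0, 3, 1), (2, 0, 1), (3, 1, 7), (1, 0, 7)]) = 8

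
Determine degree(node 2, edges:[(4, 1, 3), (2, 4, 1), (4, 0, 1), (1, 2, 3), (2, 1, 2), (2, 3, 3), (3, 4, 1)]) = incident: (2,4), (1,2), (2,1), (2,3)
= 4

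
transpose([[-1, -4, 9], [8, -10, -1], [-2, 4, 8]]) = [[-1, 8, -2], [-4, -10, 4], [9, -1, 8]]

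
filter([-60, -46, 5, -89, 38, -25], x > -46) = keep x where x > -46: -60✗, -46✗, 5✓, -89✗, 38✓, -25✓
= [5, 38, -25]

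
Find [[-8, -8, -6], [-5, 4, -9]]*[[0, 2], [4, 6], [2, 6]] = [[-44, -100], [-2, -40]]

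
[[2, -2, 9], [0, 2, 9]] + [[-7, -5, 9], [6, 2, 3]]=[[-5, -7, 18], [6, 4, 12]]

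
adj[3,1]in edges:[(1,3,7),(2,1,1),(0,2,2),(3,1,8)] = 8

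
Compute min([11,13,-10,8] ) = -10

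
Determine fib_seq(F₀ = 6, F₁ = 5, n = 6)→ [6, 5, 11, 16, 27, 43]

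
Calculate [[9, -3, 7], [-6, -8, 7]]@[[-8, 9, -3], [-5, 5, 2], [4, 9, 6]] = C[0][0] = (9)*(-8) + (-3)*(-5) + (7)*(4) = -29
C[0][1] = (9)*(9) + (-3)*(5) + (7)*(9) = 129
C[0][2] = (9)*(-3) + (-3)*(2) + (7)*(6) = 9
C[1][0] = (-6)*(-8) + (-8)*(-5) + (7)*(4) = 116
C[1][1] = (-6)*(9) + (-8)*(5) + (7)*(9) = -31
C[1][2] = (-6)*(-3) + (-8)*(2) + (7)*(6) = 44
= [[-29, 129, 9], [116, -31, 44]]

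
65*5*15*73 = 355875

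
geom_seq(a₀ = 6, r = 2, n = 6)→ a_0 = 6*2^0 = 6
a_1 = 6*2^1 = 12
a_2 = 6*2^2 = 24
...
= [6, 12, 24, 48, 96, 192]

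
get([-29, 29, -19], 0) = -29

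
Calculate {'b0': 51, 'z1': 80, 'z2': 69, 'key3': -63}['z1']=80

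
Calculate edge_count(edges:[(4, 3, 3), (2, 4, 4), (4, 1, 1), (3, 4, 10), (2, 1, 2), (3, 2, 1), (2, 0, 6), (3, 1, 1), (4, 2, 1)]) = 9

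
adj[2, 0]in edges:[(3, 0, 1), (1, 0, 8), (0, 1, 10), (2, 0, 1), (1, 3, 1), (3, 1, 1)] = 1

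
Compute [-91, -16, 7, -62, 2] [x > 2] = keep x where x > 2: -91✗, -16✗, 7✓, -62✗, 2✗
= [7]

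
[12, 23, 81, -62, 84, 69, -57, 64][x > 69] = keep x where x > 69: 12✗, 23✗, 81✓, -62✗, 84✓, 69✗, -57✗, 64✗
= [81, 84]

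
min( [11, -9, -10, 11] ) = -10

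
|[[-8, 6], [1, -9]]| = 66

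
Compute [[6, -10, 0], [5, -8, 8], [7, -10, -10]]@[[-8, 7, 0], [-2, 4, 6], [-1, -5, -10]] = C[0][0] = (6)*(-8) + (-10)*(-2) + (0)*(-1) = -28
C[0][1] = (6)*(7) + (-10)*(4) + (0)*(-5) = 2
C[0][2] = (6)*(0) + (-10)*(6) + (0)*(-10) = -60
C[1][0] = (5)*(-8) + (-8)*(-2) + (8)*(-1) = -32
C[1][1] = (5)*(7) + (-8)*(4) + (8)*(-5) = -37
C[1][2] = (5)*(0) + (-8)*(6) + (8)*(-10) = -128
... (3 more cells)
= [[-28, 2, -60], [-32, -37, -128], [-26, 59, 40]]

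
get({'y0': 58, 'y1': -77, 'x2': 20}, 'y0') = 58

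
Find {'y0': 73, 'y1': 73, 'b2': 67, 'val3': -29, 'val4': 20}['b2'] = 67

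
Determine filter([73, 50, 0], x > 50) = [73]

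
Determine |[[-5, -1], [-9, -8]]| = (-5)*(-8) - (-1)*(-9)
= 31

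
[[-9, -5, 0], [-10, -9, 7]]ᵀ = [[-9, -10], [-5, -9], [0, 7]]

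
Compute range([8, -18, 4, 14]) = 32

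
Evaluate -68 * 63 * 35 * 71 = -10645740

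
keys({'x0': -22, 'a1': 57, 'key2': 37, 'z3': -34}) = ['x0', 'a1', 'key2', 'z3']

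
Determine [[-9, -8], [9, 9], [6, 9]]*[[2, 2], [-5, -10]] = [[22, 62], [-27, -72], [-33, -78]]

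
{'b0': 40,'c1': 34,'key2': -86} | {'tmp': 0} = {'b0': 40, 'c1': 34, 'key2': -86, 'tmp': 0}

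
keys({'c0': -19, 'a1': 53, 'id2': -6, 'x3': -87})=['c0', 'a1', 'id2', 'x3']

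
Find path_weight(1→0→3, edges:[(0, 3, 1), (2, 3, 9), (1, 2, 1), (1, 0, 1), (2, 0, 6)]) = w(1→0)=1 + w(0→3)=1
= 2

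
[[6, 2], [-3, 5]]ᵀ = [[6, -3], [2, 5]]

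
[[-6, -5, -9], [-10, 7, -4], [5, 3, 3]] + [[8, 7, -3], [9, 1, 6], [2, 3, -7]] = [[2, 2, -12], [-1, 8, 2], [7, 6, -4]]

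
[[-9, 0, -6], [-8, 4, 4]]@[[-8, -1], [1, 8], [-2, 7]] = [[84, -33], [60, 68]]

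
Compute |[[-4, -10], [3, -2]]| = 38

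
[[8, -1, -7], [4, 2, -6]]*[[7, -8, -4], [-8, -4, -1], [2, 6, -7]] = [[50, -102, 18], [0, -76, 24]]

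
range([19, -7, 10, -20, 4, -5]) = 39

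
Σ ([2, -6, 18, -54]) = 2 + -6 + 18 + -54
= -40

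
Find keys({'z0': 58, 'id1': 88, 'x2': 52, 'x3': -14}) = ['z0', 'id1', 'x2', 'x3']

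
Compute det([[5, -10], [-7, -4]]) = (5)*(-4) - (-10)*(-7)
= -90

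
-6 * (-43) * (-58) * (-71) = 1062444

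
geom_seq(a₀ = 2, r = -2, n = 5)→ [2, -4, 8, -16, 32]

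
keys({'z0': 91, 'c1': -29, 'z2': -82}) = ['z0', 'c1', 'z2']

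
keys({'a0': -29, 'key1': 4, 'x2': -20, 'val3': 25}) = ['a0', 'key1', 'x2', 'val3']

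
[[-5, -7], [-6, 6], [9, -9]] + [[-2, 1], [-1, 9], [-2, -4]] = [[-7, -6], [-7, 15], [7, -13]]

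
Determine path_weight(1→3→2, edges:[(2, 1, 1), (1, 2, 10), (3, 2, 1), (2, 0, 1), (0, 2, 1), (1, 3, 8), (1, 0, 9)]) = w(1→3)=8 + w(3→2)=1
= 9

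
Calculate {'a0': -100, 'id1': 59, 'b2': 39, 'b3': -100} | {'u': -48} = {'a0': -100, 'id1': 59, 'b2': 39, 'b3': -100, 'u': -48}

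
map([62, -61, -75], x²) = (62)²=3844, (-61)²=3721, (-75)²=5625
= [3844, 3721, 5625]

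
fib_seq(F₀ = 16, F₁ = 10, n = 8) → F_2 = F_1 + F_0 = 26
F_3 = F_2 + F_1 = 36
F_4 = F_3 + F_2 = 62
...
= [16, 10, 26, 36, 62, 98, 160, 258]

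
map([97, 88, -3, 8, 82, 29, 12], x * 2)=97*2=194, 88*2=176, -3*2=-6, 8*2=16, 82*2=164, 29*2=58, 12*2=24
= [194, 176, -6, 16, 164, 58, 24]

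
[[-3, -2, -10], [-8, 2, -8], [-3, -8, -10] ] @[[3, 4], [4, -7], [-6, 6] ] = [[43, -58], [32, -94], [19, -16]]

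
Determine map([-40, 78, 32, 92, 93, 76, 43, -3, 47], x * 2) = -40*2=-80, 78*2=156, 32*2=64, 92*2=184, 93*2=186, 76*2=152, 43*2=86, -3*2=-6, 47*2=94
= [-80, 156, 64, 184, 186, 152, 86, -6, 94]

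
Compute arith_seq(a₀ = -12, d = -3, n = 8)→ [-12, -15, -18, -21, -24, -27, -30, -33]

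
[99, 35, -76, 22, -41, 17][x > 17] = keep x where x > 17: 99✓, 35✓, -76✗, 22✓, -41✗, 17✗
= [99, 35, 22]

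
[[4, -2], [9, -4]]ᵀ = [[4, 9], [-2, -4]]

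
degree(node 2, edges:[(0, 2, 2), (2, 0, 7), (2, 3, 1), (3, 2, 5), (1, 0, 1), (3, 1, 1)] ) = 4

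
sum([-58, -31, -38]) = -127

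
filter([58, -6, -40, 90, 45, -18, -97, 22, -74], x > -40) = keep x where x > -40: 58✓, -6✓, -40✗, 90✓, 45✓, -18✓, -97✗, 22✓, -74✗
= [58, -6, 90, 45, -18, 22]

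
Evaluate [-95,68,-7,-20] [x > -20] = keep x where x > -20: -95✗, 68✓, -7✓, -20✗
= [68, -7]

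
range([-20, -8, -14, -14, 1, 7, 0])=27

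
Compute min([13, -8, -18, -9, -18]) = -18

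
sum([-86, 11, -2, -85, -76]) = (-86) + 11 + (-2) + (-85) + (-76)
= -238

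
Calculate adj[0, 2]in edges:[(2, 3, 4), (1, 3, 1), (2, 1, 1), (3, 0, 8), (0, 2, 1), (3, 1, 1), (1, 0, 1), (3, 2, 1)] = 1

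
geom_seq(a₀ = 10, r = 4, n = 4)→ [10, 40, 160, 640]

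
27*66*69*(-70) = -8607060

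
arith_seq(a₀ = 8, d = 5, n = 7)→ [8, 13, 18, 23, 28, 33, 38]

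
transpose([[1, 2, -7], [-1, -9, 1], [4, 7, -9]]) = [[1, -1, 4], [2, -9, 7], [-7, 1, -9]]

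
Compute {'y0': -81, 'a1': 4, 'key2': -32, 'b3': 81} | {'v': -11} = {'y0': -81, 'a1': 4, 'key2': -32, 'b3': 81, 'v': -11}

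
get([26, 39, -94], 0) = 26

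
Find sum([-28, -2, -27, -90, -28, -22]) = (-28) + (-2) + (-27) + (-90) + (-28) + (-22)
= -197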